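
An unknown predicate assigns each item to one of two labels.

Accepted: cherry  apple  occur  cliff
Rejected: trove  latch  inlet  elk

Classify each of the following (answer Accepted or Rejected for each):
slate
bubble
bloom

Rejected, Accepted, Accepted

The rule appears to be: has a double letter.
slate: no doubled letter, does not pass → Rejected. bubble: 'bb' doubled, passes → Accepted. bloom: 'oo' doubled, passes → Accepted.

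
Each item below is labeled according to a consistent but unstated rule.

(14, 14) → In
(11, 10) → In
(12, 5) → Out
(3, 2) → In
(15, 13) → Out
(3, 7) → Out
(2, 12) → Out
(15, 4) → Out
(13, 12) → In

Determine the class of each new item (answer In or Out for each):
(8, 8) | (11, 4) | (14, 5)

The pattern is that an item is 'In' exactly when: |first − second| ≤ 1.
In: (8, 8), since |8−8| = 0. Out: (11, 4), since |11−4| = 7. Out: (14, 5), since |14−5| = 9.

In, Out, Out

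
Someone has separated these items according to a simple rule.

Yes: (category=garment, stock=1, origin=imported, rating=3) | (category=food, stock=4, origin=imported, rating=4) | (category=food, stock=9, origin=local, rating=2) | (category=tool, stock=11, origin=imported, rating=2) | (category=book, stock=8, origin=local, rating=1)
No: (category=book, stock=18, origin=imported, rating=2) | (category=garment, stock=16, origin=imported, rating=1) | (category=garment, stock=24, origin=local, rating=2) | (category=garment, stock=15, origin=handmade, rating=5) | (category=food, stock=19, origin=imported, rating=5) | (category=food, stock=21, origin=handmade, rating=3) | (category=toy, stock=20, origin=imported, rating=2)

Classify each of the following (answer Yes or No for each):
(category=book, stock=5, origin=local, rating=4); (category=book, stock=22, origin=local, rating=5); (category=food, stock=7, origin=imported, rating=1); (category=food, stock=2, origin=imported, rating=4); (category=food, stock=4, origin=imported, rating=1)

Yes, No, Yes, Yes, Yes

The rule appears to be: stock ≤ 11.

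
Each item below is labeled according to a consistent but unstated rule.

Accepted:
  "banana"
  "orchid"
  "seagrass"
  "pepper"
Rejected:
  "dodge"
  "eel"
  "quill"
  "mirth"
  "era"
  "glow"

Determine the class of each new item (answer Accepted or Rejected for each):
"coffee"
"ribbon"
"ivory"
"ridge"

Accepted, Accepted, Rejected, Rejected

Every 'Accepted' example satisfies: length ≥ 6. None of the 'Rejected' examples do.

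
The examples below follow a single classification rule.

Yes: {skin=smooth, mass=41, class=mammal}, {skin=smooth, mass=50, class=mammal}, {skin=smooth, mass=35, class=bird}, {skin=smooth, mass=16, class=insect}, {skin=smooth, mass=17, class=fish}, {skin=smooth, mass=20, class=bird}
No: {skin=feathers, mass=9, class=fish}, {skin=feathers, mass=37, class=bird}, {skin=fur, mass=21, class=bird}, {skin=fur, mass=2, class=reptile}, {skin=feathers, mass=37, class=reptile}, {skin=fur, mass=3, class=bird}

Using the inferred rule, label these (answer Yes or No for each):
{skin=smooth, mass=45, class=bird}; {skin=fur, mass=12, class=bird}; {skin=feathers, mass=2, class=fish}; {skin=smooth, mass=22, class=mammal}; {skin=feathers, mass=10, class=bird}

Yes, No, No, Yes, No

The rule appears to be: skin is smooth.
{skin=smooth, mass=45, class=bird}: skin is smooth — passes, so Yes.
{skin=fur, mass=12, class=bird}: skin is fur — doesn't qualify, so No.
{skin=feathers, mass=2, class=fish}: skin is feathers — doesn't qualify, so No.
{skin=smooth, mass=22, class=mammal}: skin is smooth — passes, so Yes.
{skin=feathers, mass=10, class=bird}: skin is feathers — doesn't qualify, so No.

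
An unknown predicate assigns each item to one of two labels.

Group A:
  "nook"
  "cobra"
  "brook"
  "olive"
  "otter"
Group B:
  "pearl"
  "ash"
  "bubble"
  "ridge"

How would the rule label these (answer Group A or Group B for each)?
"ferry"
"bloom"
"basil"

The pattern is that an item is 'Group A' exactly when: contains 'o'.
"ferry": no 'o' — does not pass, so Group B. "bloom": has 'o' — passes, so Group A. "basil": no 'o' — does not pass, so Group B.

Group B, Group A, Group B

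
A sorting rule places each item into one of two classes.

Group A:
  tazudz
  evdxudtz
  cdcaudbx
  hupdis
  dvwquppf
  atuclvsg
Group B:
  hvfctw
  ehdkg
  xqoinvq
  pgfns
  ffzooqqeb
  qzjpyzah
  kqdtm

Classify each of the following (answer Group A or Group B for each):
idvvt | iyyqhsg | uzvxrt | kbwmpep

The simplest hypothesis consistent with all the labels is: contains 'u'.
idvvt: no 'u', fails the rule → Group B. iyyqhsg: no 'u', fails the rule → Group B. uzvxrt: has 'u', meets the rule → Group A. kbwmpep: no 'u', fails the rule → Group B.

Group B, Group B, Group A, Group B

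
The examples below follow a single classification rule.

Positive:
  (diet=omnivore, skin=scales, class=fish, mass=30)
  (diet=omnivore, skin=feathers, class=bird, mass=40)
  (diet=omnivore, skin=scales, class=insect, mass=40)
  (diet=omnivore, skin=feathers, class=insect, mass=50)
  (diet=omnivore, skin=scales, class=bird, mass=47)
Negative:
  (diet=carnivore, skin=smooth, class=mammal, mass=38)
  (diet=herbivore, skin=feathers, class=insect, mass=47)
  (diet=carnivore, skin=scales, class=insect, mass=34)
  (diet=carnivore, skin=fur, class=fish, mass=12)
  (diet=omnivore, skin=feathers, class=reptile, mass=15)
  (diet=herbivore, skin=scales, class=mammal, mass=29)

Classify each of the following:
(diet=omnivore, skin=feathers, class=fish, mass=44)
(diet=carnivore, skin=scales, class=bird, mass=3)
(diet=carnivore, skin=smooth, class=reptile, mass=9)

Positive, Negative, Negative

All 'Positive' examples share one property — diet is omnivore AND mass ≥ 29 — and every 'Negative' example lacks it.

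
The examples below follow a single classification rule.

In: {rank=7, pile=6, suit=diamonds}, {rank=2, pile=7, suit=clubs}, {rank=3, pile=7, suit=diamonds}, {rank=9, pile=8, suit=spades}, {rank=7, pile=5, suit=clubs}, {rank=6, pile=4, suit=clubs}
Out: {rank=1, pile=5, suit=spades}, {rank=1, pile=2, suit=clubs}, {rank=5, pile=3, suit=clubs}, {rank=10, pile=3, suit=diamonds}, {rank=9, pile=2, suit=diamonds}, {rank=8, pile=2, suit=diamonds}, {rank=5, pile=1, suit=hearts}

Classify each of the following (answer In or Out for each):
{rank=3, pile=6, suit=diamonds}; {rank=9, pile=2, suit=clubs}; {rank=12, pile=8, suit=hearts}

The rule appears to be: pile ≥ 4 AND rank ≥ 2.

In, Out, In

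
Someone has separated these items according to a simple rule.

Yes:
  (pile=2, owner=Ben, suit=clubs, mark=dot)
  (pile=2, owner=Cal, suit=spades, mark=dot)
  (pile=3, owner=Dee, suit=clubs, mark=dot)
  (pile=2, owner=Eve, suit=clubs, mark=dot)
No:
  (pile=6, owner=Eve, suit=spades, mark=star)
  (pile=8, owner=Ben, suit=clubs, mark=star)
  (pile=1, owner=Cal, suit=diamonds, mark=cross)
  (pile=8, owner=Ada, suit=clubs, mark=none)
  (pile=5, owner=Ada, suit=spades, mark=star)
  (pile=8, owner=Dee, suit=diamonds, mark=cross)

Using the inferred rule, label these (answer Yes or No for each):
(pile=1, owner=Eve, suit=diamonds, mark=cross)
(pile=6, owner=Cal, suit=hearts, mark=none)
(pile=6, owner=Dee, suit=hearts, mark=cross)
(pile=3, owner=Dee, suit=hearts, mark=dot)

No, No, No, Yes

All 'Yes' examples share one property — mark is dot — and every 'No' example lacks it.
(pile=1, owner=Eve, suit=diamonds, mark=cross) — mark is cross, hence No.
(pile=6, owner=Cal, suit=hearts, mark=none) — mark is none, hence No.
(pile=6, owner=Dee, suit=hearts, mark=cross) — mark is cross, hence No.
(pile=3, owner=Dee, suit=hearts, mark=dot) — mark is dot, hence Yes.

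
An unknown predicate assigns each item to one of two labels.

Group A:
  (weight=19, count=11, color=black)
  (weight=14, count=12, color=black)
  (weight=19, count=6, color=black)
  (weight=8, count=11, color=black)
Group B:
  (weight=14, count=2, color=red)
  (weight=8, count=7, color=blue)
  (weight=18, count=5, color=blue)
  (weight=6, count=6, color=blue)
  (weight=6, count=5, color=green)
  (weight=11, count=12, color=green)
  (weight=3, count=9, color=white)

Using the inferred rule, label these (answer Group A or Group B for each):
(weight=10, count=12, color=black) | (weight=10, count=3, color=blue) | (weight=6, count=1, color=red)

Group A, Group B, Group B

Every 'Group A' example satisfies: color is black. None of the 'Group B' examples do.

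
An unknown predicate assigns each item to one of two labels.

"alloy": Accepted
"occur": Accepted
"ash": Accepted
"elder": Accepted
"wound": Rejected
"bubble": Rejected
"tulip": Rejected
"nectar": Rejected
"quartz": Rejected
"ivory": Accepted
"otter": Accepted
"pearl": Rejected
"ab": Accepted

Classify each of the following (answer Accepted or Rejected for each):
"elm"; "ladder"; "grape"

Accepted, Rejected, Rejected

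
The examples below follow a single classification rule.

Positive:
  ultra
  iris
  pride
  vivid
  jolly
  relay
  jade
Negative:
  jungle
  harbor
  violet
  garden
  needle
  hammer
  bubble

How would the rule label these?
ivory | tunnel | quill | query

Rule: length ≤ 5. This holds for each 'Positive' example and fails for each 'Negative' one.
ivory: length 5, checks out → Positive.
tunnel: length 6, does not satisfy this → Negative.
quill: length 5, checks out → Positive.
query: length 5, checks out → Positive.

Positive, Negative, Positive, Positive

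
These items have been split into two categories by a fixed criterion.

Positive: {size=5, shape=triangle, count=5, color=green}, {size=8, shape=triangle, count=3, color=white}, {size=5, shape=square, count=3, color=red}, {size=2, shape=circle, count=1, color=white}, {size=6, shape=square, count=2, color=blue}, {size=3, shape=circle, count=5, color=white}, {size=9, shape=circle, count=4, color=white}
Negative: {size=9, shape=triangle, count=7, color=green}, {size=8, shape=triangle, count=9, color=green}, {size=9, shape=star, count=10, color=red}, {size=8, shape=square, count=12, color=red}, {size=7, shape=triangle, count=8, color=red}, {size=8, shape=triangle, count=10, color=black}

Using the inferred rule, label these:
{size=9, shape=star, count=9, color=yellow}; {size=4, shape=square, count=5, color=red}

Negative, Positive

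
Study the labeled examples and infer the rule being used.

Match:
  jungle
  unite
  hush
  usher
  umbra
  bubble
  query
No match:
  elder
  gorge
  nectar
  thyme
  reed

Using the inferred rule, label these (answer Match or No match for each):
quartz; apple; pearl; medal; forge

Match, No match, No match, No match, No match

The common property of the 'Match' items is: contains 'u'. No 'No match' item has it.
quartz → has 'u' → Match.
apple → no 'u' → No match.
pearl → no 'u' → No match.
medal → no 'u' → No match.
forge → no 'u' → No match.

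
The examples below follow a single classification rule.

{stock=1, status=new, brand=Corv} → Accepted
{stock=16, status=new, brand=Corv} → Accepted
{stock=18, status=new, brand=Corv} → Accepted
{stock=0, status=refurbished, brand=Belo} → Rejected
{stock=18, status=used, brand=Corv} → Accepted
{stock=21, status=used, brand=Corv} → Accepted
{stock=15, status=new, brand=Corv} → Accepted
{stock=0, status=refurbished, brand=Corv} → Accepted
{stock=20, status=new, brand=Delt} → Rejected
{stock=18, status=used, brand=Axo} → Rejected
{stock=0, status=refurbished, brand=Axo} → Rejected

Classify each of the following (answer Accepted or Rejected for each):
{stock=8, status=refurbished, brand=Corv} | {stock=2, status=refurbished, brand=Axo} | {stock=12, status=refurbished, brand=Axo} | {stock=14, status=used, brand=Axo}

Accepted, Rejected, Rejected, Rejected

All 'Accepted' examples share one property — brand is Corv — and every 'Rejected' example lacks it.
{stock=8, status=refurbished, brand=Corv}: brand is Corv — fits, so Accepted. {stock=2, status=refurbished, brand=Axo}: brand is Axo — does not fit, so Rejected. {stock=12, status=refurbished, brand=Axo}: brand is Axo — does not fit, so Rejected. {stock=14, status=used, brand=Axo}: brand is Axo — does not fit, so Rejected.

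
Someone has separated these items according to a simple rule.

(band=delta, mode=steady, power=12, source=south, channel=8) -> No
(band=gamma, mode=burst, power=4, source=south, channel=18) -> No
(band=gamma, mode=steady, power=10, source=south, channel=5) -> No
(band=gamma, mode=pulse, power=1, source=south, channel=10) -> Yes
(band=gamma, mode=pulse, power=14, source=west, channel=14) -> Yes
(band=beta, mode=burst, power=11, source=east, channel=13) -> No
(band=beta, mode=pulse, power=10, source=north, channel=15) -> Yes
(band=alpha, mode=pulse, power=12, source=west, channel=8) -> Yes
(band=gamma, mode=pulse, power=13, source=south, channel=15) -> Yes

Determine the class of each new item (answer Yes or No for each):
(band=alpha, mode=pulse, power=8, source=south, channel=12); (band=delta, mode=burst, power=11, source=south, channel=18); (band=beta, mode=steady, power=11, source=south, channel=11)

Yes, No, No

The simplest hypothesis consistent with all the labels is: mode is pulse.
(band=alpha, mode=pulse, power=8, source=south, channel=12): mode is pulse, matches → Yes. (band=delta, mode=burst, power=11, source=south, channel=18): mode is burst, lacks this property → No. (band=beta, mode=steady, power=11, source=south, channel=11): mode is steady, lacks this property → No.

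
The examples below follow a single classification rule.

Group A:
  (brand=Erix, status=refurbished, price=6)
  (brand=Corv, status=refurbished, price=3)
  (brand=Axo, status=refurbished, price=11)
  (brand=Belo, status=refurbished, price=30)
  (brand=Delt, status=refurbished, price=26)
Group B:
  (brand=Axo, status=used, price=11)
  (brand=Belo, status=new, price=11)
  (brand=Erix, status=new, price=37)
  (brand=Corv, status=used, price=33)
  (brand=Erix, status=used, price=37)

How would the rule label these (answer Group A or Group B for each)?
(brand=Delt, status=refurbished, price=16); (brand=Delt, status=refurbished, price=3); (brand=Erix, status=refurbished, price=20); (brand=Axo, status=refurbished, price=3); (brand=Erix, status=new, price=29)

Group A, Group A, Group A, Group A, Group B

All 'Group A' examples share one property — status is refurbished — and every 'Group B' example lacks it.
(brand=Delt, status=refurbished, price=16): Group A (status is refurbished). (brand=Delt, status=refurbished, price=3): Group A (status is refurbished). (brand=Erix, status=refurbished, price=20): Group A (status is refurbished). (brand=Axo, status=refurbished, price=3): Group A (status is refurbished). (brand=Erix, status=new, price=29): Group B (status is new).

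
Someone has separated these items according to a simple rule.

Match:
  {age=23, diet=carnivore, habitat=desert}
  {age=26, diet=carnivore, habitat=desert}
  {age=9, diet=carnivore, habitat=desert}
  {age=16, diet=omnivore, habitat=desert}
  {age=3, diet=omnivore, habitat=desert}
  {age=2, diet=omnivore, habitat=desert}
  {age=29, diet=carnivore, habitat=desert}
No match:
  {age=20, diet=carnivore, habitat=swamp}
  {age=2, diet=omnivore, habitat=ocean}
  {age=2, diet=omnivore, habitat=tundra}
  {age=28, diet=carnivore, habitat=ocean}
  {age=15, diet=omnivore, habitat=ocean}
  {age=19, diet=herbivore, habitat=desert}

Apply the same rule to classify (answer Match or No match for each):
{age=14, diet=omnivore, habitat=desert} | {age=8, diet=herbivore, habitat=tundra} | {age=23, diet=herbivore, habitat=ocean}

The common property of the 'Match' items is: habitat is desert AND age ≠ 19. No 'No match' item has it.

Match, No match, No match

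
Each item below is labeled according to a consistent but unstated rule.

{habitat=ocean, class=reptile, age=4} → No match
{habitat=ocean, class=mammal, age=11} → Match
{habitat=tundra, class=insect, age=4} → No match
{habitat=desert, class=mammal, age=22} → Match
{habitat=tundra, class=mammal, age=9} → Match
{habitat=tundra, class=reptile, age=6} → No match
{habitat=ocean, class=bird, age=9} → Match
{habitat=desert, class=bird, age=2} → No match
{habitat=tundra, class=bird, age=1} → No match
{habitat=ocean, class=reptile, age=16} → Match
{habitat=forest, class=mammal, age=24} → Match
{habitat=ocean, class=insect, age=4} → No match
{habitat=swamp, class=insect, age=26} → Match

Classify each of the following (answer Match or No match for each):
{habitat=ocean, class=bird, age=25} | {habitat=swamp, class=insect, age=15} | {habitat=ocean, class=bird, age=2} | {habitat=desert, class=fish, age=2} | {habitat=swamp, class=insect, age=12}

Match, Match, No match, No match, Match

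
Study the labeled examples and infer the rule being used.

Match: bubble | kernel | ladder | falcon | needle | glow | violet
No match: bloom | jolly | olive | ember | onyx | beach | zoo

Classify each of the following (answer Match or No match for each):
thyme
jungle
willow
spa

No match, Match, Match, No match

The classifier is using: even length AND contains 'l'.
No match: thyme, since length 5, no 'l'. Match: jungle, since length 6, has 'l'. Match: willow, since length 6, has 'l'. No match: spa, since length 3, no 'l'.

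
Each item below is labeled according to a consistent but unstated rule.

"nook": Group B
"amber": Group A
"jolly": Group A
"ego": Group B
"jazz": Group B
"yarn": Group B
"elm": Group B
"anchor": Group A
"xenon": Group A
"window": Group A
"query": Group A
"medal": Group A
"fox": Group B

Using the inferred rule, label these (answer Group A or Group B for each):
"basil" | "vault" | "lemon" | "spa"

A rule that fits every label: length ≥ 5 — true of each 'Group A' example, false of each 'Group B' one.
"basil": Group A (length 5). "vault": Group A (length 5). "lemon": Group A (length 5). "spa": Group B (length 3).

Group A, Group A, Group A, Group B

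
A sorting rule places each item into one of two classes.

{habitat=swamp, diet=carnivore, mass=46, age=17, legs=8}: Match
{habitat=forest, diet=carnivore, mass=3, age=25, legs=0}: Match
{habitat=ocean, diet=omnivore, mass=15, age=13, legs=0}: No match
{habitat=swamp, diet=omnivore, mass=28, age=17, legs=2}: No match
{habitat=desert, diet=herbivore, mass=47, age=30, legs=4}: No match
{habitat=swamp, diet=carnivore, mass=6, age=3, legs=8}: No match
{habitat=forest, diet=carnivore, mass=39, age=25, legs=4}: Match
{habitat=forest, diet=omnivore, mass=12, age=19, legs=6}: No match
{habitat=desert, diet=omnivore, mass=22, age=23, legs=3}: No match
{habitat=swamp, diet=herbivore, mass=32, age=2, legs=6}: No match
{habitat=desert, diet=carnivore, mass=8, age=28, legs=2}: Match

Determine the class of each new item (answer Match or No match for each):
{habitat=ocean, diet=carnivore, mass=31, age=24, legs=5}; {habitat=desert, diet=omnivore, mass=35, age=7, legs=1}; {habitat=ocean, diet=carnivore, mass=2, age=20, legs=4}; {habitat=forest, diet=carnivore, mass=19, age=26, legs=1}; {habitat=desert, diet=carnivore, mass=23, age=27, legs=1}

Match, No match, Match, Match, Match

All 'Match' examples share one property — diet is carnivore AND age ≥ 13 — and every 'No match' example lacks it.
{habitat=ocean, diet=carnivore, mass=31, age=24, legs=5}: Match (diet is carnivore, age = 24). {habitat=desert, diet=omnivore, mass=35, age=7, legs=1}: No match (diet is omnivore, age = 7). {habitat=ocean, diet=carnivore, mass=2, age=20, legs=4}: Match (diet is carnivore, age = 20). {habitat=forest, diet=carnivore, mass=19, age=26, legs=1}: Match (diet is carnivore, age = 26). {habitat=desert, diet=carnivore, mass=23, age=27, legs=1}: Match (diet is carnivore, age = 27).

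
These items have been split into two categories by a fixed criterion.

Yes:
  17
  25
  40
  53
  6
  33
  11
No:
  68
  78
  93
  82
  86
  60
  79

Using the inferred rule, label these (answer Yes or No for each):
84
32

No, Yes

Rule: at most 53. This holds for each 'Yes' example and fails for each 'No' one.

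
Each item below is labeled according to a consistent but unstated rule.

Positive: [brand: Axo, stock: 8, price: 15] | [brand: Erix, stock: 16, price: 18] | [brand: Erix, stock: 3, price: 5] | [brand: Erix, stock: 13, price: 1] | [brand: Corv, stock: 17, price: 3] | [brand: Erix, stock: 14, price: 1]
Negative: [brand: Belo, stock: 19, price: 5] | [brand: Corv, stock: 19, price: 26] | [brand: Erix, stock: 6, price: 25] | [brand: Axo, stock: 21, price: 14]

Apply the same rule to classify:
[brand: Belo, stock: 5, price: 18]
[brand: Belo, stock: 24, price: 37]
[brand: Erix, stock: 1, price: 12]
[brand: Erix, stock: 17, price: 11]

Every 'Positive' example satisfies: price ≤ 18 AND stock ≤ 17. None of the 'Negative' examples do.
[brand: Belo, stock: 5, price: 18]: Positive (price = 18, stock = 5). [brand: Belo, stock: 24, price: 37]: Negative (price = 37, stock = 24). [brand: Erix, stock: 1, price: 12]: Positive (price = 12, stock = 1). [brand: Erix, stock: 17, price: 11]: Positive (price = 11, stock = 17).

Positive, Negative, Positive, Positive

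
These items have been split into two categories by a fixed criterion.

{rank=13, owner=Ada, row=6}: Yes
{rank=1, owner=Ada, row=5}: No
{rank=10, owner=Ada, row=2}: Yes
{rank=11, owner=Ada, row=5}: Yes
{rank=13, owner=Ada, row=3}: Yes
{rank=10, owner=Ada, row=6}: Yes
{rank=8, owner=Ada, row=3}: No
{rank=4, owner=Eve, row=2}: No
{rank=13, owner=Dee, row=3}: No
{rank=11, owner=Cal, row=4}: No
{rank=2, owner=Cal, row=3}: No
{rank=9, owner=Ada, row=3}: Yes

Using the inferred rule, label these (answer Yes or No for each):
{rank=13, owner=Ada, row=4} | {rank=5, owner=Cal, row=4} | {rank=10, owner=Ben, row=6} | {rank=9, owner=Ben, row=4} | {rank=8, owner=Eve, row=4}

The pattern is that an item is 'Yes' exactly when: owner is Ada AND rank ≥ 9.
Yes: {rank=13, owner=Ada, row=4}, since owner is Ada, rank = 13.
No: {rank=5, owner=Cal, row=4}, since owner is Cal, rank = 5.
No: {rank=10, owner=Ben, row=6}, since owner is Ben, rank = 10.
No: {rank=9, owner=Ben, row=4}, since owner is Ben, rank = 9.
No: {rank=8, owner=Eve, row=4}, since owner is Eve, rank = 8.

Yes, No, No, No, No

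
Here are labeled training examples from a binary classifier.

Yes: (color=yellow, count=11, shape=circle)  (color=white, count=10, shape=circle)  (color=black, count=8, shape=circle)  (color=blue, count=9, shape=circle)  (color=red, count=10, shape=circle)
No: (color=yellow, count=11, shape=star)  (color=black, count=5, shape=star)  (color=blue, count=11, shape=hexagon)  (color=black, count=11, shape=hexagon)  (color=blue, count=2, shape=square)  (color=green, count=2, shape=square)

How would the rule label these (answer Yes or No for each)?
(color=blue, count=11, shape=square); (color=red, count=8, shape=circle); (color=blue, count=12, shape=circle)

A rule that fits every label: shape is circle — true of each 'Yes' example, false of each 'No' one.

No, Yes, Yes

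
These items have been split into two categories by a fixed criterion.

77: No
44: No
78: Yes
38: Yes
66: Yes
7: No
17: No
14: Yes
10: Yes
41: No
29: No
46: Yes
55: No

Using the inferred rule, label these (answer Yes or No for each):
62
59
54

Yes, No, Yes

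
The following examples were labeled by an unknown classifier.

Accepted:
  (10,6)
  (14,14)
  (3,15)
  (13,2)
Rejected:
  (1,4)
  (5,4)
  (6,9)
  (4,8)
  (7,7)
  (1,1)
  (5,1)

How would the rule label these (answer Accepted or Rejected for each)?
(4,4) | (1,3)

Rejected, Rejected

The pattern is that an item is 'Accepted' exactly when: max ≥ 10.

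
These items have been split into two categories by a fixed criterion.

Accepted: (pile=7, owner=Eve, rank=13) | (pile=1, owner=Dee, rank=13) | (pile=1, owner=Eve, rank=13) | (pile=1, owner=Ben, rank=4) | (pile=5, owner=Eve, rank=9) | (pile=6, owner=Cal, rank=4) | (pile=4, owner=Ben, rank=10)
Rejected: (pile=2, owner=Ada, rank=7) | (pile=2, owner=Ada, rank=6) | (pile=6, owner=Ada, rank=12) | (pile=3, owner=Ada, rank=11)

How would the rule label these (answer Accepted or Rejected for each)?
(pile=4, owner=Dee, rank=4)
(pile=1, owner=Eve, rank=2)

Checking candidate rules against both groups, what survives is: owner is not Ada.
Accepted: (pile=4, owner=Dee, rank=4), since owner is Dee. Accepted: (pile=1, owner=Eve, rank=2), since owner is Eve.

Accepted, Accepted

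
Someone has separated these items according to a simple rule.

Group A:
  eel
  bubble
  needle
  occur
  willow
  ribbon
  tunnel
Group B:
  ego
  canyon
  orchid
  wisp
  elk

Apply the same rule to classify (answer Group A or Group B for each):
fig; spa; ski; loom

Group B, Group B, Group B, Group A

One predicate separates the groups cleanly: has a double letter.
fig → no doubled letter → Group B.
spa → no doubled letter → Group B.
ski → no doubled letter → Group B.
loom → 'oo' doubled → Group A.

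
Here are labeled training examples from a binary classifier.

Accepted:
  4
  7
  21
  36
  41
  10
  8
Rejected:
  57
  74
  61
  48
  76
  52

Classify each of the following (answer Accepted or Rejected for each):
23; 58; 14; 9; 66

Rule: at most 41. This holds for each 'Accepted' example and fails for each 'Rejected' one.
23: Accepted (23 ≤ 41).
58: Rejected (58 > 41).
14: Accepted (14 ≤ 41).
9: Accepted (9 ≤ 41).
66: Rejected (66 > 41).

Accepted, Rejected, Accepted, Accepted, Rejected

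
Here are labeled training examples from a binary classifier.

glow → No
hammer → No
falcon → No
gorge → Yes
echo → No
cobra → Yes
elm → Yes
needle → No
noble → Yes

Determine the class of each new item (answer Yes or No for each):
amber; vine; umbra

Yes, No, Yes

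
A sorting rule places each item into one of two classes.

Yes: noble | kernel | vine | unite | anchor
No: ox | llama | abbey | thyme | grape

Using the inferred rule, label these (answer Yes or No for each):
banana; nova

Yes, Yes

One predicate separates the groups cleanly: contains 'n'.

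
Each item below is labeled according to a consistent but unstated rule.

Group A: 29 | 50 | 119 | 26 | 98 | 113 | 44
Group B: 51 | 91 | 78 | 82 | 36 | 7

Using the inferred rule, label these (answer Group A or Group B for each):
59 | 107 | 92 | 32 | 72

Group A, Group A, Group A, Group A, Group B

Comparing the two groups points to one rule — ≡ 2 (mod 3).
59 — 59 mod 3 = 2, hence Group A. 107 — 107 mod 3 = 2, hence Group A. 92 — 92 mod 3 = 2, hence Group A. 32 — 32 mod 3 = 2, hence Group A. 72 — 72 mod 3 = 0, hence Group B.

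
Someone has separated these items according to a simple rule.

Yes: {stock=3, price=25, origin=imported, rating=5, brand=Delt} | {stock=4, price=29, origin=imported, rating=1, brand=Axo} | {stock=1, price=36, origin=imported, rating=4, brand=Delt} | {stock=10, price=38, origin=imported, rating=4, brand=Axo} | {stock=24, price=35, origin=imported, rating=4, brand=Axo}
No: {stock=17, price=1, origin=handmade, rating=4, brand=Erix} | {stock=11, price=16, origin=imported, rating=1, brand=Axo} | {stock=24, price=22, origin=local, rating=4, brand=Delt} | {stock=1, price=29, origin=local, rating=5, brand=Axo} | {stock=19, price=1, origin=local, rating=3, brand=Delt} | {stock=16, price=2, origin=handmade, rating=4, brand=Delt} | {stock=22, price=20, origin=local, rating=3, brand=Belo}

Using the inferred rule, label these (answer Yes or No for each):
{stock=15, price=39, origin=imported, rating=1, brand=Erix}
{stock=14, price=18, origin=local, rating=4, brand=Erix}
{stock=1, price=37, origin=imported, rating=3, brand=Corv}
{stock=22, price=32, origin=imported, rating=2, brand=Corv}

The pattern is that an item is 'Yes' exactly when: origin is imported AND price ≥ 20.

Yes, No, Yes, Yes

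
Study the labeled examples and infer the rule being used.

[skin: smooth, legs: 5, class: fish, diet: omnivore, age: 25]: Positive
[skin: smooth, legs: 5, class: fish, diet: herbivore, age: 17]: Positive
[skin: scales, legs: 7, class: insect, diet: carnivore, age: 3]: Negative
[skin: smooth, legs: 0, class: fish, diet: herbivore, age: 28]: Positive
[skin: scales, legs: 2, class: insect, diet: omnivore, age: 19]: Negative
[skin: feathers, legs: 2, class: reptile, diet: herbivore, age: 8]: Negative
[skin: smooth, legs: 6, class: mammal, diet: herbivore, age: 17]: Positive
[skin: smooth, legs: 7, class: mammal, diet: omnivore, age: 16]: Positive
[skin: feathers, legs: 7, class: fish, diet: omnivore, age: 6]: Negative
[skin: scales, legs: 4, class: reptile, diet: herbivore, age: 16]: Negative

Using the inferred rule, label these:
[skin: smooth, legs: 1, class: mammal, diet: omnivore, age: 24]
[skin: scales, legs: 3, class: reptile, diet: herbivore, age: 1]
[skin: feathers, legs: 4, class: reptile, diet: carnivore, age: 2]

Positive, Negative, Negative

Every 'Positive' example satisfies: skin is smooth. None of the 'Negative' examples do.
[skin: smooth, legs: 1, class: mammal, diet: omnivore, age: 24] → skin is smooth → Positive.
[skin: scales, legs: 3, class: reptile, diet: herbivore, age: 1] → skin is scales → Negative.
[skin: feathers, legs: 4, class: reptile, diet: carnivore, age: 2] → skin is feathers → Negative.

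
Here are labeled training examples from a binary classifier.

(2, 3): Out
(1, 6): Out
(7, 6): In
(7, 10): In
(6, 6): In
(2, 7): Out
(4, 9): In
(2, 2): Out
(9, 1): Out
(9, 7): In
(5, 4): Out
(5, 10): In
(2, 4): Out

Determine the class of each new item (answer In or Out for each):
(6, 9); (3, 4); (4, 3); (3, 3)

In, Out, Out, Out

The distinguishing property — sum ≥ 12 — holds for all the 'In' cases and none of the 'Out' cases.
(6, 9): 6+9 = 15 — matches, so In.
(3, 4): 3+4 = 7 — doesn't qualify, so Out.
(4, 3): 4+3 = 7 — doesn't qualify, so Out.
(3, 3): 3+3 = 6 — doesn't qualify, so Out.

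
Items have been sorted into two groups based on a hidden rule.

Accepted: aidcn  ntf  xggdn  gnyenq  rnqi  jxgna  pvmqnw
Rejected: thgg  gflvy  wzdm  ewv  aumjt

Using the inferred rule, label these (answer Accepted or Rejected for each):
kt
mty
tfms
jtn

Rejected, Rejected, Rejected, Accepted

The classifier is using: contains 'n'.
kt: no 'n', fails the rule → Rejected.
mty: no 'n', fails the rule → Rejected.
tfms: no 'n', fails the rule → Rejected.
jtn: has 'n', fits → Accepted.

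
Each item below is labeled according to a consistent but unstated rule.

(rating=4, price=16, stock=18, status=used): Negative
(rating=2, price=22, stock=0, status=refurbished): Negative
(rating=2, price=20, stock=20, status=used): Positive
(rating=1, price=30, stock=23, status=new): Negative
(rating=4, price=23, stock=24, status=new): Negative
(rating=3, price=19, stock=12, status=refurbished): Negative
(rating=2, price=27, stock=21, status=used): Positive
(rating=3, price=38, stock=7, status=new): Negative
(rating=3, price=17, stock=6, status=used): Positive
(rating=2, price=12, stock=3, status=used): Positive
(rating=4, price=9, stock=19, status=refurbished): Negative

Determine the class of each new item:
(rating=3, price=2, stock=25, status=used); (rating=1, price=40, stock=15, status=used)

Positive, Positive

The distinguishing property — status is used AND rating ≤ 3 — holds for all the 'Positive' cases and none of the 'Negative' cases.
(rating=3, price=2, stock=25, status=used): status is used, rating = 3, checks out → Positive.
(rating=1, price=40, stock=15, status=used): status is used, rating = 1, checks out → Positive.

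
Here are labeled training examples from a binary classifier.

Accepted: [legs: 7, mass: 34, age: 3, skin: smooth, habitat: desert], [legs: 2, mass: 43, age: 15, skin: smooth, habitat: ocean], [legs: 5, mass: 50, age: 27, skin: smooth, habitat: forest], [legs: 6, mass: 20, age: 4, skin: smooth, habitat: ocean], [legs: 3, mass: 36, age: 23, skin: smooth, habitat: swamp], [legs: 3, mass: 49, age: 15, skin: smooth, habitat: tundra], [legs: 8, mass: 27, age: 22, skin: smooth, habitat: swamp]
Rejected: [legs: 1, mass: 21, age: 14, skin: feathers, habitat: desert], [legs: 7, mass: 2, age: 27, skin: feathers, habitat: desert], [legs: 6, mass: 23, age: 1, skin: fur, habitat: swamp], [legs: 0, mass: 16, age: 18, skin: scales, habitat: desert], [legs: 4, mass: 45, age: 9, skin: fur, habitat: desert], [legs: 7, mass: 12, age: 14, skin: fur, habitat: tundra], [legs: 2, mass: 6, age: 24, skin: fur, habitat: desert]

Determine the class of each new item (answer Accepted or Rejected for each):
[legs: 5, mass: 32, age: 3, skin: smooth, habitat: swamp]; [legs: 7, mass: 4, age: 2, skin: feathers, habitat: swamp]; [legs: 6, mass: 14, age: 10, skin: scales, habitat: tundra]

Accepted, Rejected, Rejected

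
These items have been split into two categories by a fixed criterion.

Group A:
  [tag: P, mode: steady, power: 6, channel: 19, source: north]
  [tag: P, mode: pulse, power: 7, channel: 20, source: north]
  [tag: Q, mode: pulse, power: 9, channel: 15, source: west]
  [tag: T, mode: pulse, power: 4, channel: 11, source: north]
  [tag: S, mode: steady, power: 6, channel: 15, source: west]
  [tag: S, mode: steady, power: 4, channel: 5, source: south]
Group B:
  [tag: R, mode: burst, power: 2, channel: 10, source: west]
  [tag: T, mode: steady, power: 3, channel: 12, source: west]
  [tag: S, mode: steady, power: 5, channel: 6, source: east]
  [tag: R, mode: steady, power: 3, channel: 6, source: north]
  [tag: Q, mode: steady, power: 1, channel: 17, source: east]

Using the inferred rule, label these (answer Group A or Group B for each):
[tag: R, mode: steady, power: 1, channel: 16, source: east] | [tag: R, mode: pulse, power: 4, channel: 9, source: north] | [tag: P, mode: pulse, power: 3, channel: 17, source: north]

A rule that fits every label: power = 4 OR power ≥ 6 — true of each 'Group A' example, false of each 'Group B' one.
[tag: R, mode: steady, power: 1, channel: 16, source: east] → power = 1 → Group B.
[tag: R, mode: pulse, power: 4, channel: 9, source: north] → power = 4 → Group A.
[tag: P, mode: pulse, power: 3, channel: 17, source: north] → power = 3 → Group B.

Group B, Group A, Group B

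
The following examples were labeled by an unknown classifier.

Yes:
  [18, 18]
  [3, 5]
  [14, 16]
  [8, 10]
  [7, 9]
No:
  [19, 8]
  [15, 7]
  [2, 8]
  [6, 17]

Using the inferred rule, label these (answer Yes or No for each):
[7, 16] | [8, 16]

Every 'Yes' example satisfies: |first − second| ≤ 2. None of the 'No' examples do.

No, No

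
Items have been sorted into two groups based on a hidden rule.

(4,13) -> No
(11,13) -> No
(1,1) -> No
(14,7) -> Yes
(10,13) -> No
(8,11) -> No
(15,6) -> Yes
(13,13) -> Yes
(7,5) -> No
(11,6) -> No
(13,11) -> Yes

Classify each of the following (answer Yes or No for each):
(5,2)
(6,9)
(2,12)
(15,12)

The distinguishing property — first ≥ 13 — holds for all the 'Yes' cases and none of the 'No' cases.
(5,2) → first 5 → No. (6,9) → first 6 → No. (2,12) → first 2 → No. (15,12) → first 15 → Yes.

No, No, No, Yes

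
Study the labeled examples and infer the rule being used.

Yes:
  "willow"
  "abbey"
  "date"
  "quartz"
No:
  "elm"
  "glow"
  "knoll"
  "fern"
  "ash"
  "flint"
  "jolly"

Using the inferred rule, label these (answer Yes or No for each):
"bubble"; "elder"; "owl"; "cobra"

Rule: has ≥ 2 vowels. This holds for each 'Yes' example and fails for each 'No' one.
"bubble": 2 vowels — has this property, so Yes. "elder": 2 vowels — has this property, so Yes. "owl": 1 vowel — does not satisfy this, so No. "cobra": 2 vowels — has this property, so Yes.

Yes, Yes, No, Yes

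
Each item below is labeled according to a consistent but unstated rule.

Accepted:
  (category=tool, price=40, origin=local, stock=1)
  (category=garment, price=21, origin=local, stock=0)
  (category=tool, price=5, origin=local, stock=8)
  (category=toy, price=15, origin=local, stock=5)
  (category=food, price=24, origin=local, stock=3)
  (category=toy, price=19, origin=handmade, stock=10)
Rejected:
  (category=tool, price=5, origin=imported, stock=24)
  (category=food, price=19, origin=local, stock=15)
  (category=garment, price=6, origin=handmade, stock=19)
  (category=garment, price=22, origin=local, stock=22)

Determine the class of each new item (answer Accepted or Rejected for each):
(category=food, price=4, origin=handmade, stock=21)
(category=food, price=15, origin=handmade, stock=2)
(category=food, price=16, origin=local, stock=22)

Rejected, Accepted, Rejected

A rule that fits every label: stock ≤ 10 — true of each 'Accepted' example, false of each 'Rejected' one.
(category=food, price=4, origin=handmade, stock=21): Rejected (stock = 21). (category=food, price=15, origin=handmade, stock=2): Accepted (stock = 2). (category=food, price=16, origin=local, stock=22): Rejected (stock = 22).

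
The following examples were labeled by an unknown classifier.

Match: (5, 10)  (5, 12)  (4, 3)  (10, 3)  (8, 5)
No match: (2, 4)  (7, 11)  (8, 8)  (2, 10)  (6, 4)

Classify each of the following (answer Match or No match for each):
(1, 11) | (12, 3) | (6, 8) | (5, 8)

Rule: sum is odd. This holds for each 'Match' example and fails for each 'No match' one.
(1, 11): 1+11 = 12 — lacks this property, so No match. (12, 3): 12+3 = 15 — checks out, so Match. (6, 8): 6+8 = 14 — lacks this property, so No match. (5, 8): 5+8 = 13 — checks out, so Match.

No match, Match, No match, Match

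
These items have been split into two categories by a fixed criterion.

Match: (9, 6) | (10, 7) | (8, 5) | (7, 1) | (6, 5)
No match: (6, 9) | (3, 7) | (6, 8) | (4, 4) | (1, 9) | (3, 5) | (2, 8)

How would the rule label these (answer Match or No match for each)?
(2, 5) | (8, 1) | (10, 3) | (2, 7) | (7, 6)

No match, Match, Match, No match, Match

'Match' ⟺ first > second.
(2, 5): 2 < 5, doesn't qualify → No match.
(8, 1): 8 > 1, meets the rule → Match.
(10, 3): 10 > 3, meets the rule → Match.
(2, 7): 2 < 7, doesn't qualify → No match.
(7, 6): 7 > 6, meets the rule → Match.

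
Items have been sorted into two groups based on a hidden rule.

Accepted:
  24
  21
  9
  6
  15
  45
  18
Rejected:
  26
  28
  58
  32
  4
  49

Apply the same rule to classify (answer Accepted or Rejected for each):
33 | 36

Accepted, Accepted

One predicate separates the groups cleanly: multiple of 3.
33: 33 = 3·11, checks out → Accepted. 36: 36 = 3·12, checks out → Accepted.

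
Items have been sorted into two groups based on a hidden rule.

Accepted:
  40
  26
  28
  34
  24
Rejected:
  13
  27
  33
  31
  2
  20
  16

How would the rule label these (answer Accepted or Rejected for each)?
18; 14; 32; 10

Rejected, Rejected, Accepted, Rejected

One predicate separates the groups cleanly: even AND at least 24.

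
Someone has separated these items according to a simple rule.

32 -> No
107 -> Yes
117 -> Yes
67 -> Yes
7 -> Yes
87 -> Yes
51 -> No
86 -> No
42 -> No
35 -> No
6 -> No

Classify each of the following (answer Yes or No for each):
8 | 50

No, No

Every 'Yes' example satisfies: ends in digit 7. None of the 'No' examples do.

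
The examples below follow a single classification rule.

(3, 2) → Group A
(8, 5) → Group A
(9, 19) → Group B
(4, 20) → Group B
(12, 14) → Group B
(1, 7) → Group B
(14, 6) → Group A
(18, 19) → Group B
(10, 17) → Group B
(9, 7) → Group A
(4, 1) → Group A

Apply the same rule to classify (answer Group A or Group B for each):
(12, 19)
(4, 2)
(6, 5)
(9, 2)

Group B, Group A, Group A, Group A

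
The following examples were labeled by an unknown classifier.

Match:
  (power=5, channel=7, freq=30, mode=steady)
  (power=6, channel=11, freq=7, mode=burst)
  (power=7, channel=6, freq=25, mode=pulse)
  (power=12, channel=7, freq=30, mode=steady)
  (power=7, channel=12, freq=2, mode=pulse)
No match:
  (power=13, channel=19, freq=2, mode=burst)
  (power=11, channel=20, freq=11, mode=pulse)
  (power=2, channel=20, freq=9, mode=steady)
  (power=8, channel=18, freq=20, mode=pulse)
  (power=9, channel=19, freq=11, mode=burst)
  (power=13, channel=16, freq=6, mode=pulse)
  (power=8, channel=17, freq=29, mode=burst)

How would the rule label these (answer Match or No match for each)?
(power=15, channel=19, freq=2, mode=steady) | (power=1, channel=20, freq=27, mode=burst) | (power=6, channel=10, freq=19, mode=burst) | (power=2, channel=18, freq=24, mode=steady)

The pattern is that an item is 'Match' exactly when: channel ≤ 12.
(power=15, channel=19, freq=2, mode=steady) — channel = 19, hence No match.
(power=1, channel=20, freq=27, mode=burst) — channel = 20, hence No match.
(power=6, channel=10, freq=19, mode=burst) — channel = 10, hence Match.
(power=2, channel=18, freq=24, mode=steady) — channel = 18, hence No match.

No match, No match, Match, No match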